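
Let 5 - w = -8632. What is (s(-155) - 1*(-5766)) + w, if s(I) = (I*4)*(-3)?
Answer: 16263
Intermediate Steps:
w = 8637 (w = 5 - 1*(-8632) = 5 + 8632 = 8637)
s(I) = -12*I (s(I) = (4*I)*(-3) = -12*I)
(s(-155) - 1*(-5766)) + w = (-12*(-155) - 1*(-5766)) + 8637 = (1860 + 5766) + 8637 = 7626 + 8637 = 16263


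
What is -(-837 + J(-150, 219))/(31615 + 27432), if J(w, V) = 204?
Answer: 633/59047 ≈ 0.010720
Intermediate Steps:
-(-837 + J(-150, 219))/(31615 + 27432) = -(-837 + 204)/(31615 + 27432) = -(-633)/59047 = -1*(-633/59047) = 633/59047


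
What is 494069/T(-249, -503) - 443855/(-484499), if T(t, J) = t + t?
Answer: -239154896641/241280502 ≈ -991.19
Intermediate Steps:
T(t, J) = 2*t
494069/T(-249, -503) - 443855/(-484499) = 494069/((2*(-249))) - 443855/(-484499) = 494069/(-498) - 443855*(-1/484499) = 494069*(-1/498) + 443855/484499 = -494069/498 + 443855/484499 = -239154896641/241280502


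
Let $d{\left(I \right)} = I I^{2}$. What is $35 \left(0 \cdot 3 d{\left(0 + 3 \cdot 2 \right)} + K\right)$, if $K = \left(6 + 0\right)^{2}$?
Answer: $1260$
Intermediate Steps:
$d{\left(I \right)} = I^{3}$
$K = 36$ ($K = 6^{2} = 36$)
$35 \left(0 \cdot 3 d{\left(0 + 3 \cdot 2 \right)} + K\right) = 35 \left(0 \cdot 3 \left(0 + 3 \cdot 2\right)^{3} + 36\right) = 35 \left(0 \left(0 + 6\right)^{3} + 36\right) = 35 \left(0 \cdot 6^{3} + 36\right) = 35 \left(0 \cdot 216 + 36\right) = 35 \left(0 + 36\right) = 35 \cdot 36 = 1260$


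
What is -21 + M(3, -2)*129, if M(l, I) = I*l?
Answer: -795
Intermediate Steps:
-21 + M(3, -2)*129 = -21 - 2*3*129 = -21 - 6*129 = -21 - 774 = -795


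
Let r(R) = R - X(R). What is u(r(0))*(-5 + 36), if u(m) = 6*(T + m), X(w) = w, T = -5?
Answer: -930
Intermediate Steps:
r(R) = 0 (r(R) = R - R = 0)
u(m) = -30 + 6*m (u(m) = 6*(-5 + m) = -30 + 6*m)
u(r(0))*(-5 + 36) = (-30 + 6*0)*(-5 + 36) = (-30 + 0)*31 = -30*31 = -930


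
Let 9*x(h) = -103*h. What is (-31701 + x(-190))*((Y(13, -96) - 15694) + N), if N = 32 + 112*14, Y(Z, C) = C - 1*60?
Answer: 1262260250/3 ≈ 4.2075e+8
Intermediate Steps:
x(h) = -103*h/9 (x(h) = (-103*h)/9 = -103*h/9)
Y(Z, C) = -60 + C (Y(Z, C) = C - 60 = -60 + C)
N = 1600 (N = 32 + 1568 = 1600)
(-31701 + x(-190))*((Y(13, -96) - 15694) + N) = (-31701 - 103/9*(-190))*(((-60 - 96) - 15694) + 1600) = (-31701 + 19570/9)*((-156 - 15694) + 1600) = -265739*(-15850 + 1600)/9 = -265739/9*(-14250) = 1262260250/3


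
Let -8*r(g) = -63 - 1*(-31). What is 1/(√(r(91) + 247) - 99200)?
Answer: -99200/9840639749 - √251/9840639749 ≈ -1.0082e-5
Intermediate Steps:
r(g) = 4 (r(g) = -(-63 - 1*(-31))/8 = -(-63 + 31)/8 = -⅛*(-32) = 4)
1/(√(r(91) + 247) - 99200) = 1/(√(4 + 247) - 99200) = 1/(√251 - 99200) = 1/(-99200 + √251)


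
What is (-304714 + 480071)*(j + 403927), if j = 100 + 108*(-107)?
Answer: 68822537147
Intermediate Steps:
j = -11456 (j = 100 - 11556 = -11456)
(-304714 + 480071)*(j + 403927) = (-304714 + 480071)*(-11456 + 403927) = 175357*392471 = 68822537147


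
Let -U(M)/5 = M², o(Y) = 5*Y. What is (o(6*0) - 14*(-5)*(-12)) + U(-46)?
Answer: -11420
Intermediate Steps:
U(M) = -5*M²
(o(6*0) - 14*(-5)*(-12)) + U(-46) = (5*(6*0) - 14*(-5)*(-12)) - 5*(-46)² = (5*0 + 70*(-12)) - 5*2116 = (0 - 840) - 10580 = -840 - 10580 = -11420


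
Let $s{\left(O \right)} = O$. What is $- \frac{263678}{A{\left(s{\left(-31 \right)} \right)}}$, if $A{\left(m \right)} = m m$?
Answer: $- \frac{263678}{961} \approx -274.38$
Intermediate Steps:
$A{\left(m \right)} = m^{2}$
$- \frac{263678}{A{\left(s{\left(-31 \right)} \right)}} = - \frac{263678}{\left(-31\right)^{2}} = - \frac{263678}{961}$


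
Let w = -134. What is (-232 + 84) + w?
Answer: -282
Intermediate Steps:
(-232 + 84) + w = (-232 + 84) - 134 = -148 - 134 = -282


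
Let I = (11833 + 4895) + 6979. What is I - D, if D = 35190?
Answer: -11483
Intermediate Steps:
I = 23707 (I = 16728 + 6979 = 23707)
I - D = 23707 - 1*35190 = 23707 - 35190 = -11483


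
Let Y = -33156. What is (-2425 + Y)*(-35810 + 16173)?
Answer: 698704097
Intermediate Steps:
(-2425 + Y)*(-35810 + 16173) = (-2425 - 33156)*(-35810 + 16173) = -35581*(-19637) = 698704097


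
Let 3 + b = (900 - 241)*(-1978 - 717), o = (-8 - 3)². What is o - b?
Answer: 1776129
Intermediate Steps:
o = 121 (o = (-11)² = 121)
b = -1776008 (b = -3 + (900 - 241)*(-1978 - 717) = -3 + 659*(-2695) = -3 - 1776005 = -1776008)
o - b = 121 - 1*(-1776008) = 121 + 1776008 = 1776129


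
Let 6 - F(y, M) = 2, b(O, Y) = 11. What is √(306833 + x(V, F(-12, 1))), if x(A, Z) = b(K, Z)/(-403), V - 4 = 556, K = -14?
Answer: 2*√12458109066/403 ≈ 553.92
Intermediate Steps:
F(y, M) = 4 (F(y, M) = 6 - 1*2 = 6 - 2 = 4)
V = 560 (V = 4 + 556 = 560)
x(A, Z) = -11/403 (x(A, Z) = 11/(-403) = 11*(-1/403) = -11/403)
√(306833 + x(V, F(-12, 1))) = √(306833 - 11/403) = √(123653688/403) = 2*√12458109066/403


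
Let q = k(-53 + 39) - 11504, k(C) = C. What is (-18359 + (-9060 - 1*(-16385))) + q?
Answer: -22552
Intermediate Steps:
q = -11518 (q = (-53 + 39) - 11504 = -14 - 11504 = -11518)
(-18359 + (-9060 - 1*(-16385))) + q = (-18359 + (-9060 - 1*(-16385))) - 11518 = (-18359 + (-9060 + 16385)) - 11518 = (-18359 + 7325) - 11518 = -11034 - 11518 = -22552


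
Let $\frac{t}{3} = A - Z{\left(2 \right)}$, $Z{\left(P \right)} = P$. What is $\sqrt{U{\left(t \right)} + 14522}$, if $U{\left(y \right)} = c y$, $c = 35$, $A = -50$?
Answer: $\sqrt{9062} \approx 95.195$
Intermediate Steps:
$t = -156$ ($t = 3 \left(-50 - 2\right) = 3 \left(-52\right) = -156$)
$U{\left(y \right)} = 35 y$
$\sqrt{U{\left(t \right)} + 14522} = \sqrt{35 \left(-156\right) + 14522} = \sqrt{-5460 + 14522} = \sqrt{9062}$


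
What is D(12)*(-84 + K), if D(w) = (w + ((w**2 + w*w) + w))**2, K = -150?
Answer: -22778496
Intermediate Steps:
D(w) = (2*w + 2*w**2)**2 (D(w) = (w + ((w**2 + w**2) + w))**2 = (w + (2*w**2 + w))**2 = (w + (w + 2*w**2))**2 = (2*w + 2*w**2)**2)
D(12)*(-84 + K) = (4*12**2*(1 + 12)**2)*(-84 - 150) = (4*144*13**2)*(-234) = (4*144*169)*(-234) = 97344*(-234) = -22778496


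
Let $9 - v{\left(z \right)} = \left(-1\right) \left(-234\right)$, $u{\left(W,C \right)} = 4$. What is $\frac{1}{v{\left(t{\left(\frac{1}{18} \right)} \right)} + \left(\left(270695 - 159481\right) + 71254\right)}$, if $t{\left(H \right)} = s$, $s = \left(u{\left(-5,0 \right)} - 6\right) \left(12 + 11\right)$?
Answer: $\frac{1}{182243} \approx 5.4872 \cdot 10^{-6}$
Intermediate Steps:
$s = -46$ ($s = \left(4 - 6\right) \left(12 + 11\right) = \left(-2\right) 23 = -46$)
$t{\left(H \right)} = -46$
$v{\left(z \right)} = -225$ ($v{\left(z \right)} = 9 - \left(-1\right) \left(-234\right) = 9 - 234 = -225$)
$\frac{1}{v{\left(t{\left(\frac{1}{18} \right)} \right)} + \left(\left(270695 - 159481\right) + 71254\right)} = \frac{1}{-225 + \left(\left(270695 - 159481\right) + 71254\right)} = \frac{1}{-225 + \left(111214 + 71254\right)} = \frac{1}{-225 + 182468} = \frac{1}{182243}$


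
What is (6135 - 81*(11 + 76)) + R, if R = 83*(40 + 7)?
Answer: 2989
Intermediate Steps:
R = 3901 (R = 83*47 = 3901)
(6135 - 81*(11 + 76)) + R = (6135 - 81*(11 + 76)) + 3901 = (6135 - 81*87) + 3901 = (6135 - 7047) + 3901 = -912 + 3901 = 2989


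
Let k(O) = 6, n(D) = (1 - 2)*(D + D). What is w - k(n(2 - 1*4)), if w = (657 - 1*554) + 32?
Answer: 129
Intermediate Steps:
n(D) = -2*D
w = 135 (w = (657 - 554) + 32 = 103 + 32 = 135)
w - k(n(2 - 1*4)) = 135 - 1*6 = 135 - 6 = 129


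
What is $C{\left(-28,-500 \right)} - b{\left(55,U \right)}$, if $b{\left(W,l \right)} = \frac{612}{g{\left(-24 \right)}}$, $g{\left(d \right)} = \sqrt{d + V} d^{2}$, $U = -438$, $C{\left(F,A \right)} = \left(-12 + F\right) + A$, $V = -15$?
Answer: $-540 + \frac{17 i \sqrt{39}}{624} \approx -540.0 + 0.17014 i$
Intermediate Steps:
$C{\left(F,A \right)} = -12 + A + F$
$g{\left(d \right)} = d^{2} \sqrt{-15 + d}$ ($g{\left(d \right)} = \sqrt{d - 15} d^{2} = \sqrt{-15 + d} d^{2} = d^{2} \sqrt{-15 + d}$)
$b{\left(W,l \right)} = - \frac{17 i \sqrt{39}}{624}$ ($b{\left(W,l \right)} = \frac{612}{\left(-24\right)^{2} \sqrt{-15 - 24}} = \frac{612}{576 \sqrt{-39}} = \frac{612}{576 i \sqrt{39}} = 612 \left(- \frac{i \sqrt{39}}{22464}\right) = - \frac{17 i \sqrt{39}}{624}$)
$C{\left(-28,-500 \right)} - b{\left(55,U \right)} = \left(-12 - 500 - 28\right) - - \frac{17 i \sqrt{39}}{624} = -540 + \frac{17 i \sqrt{39}}{624}$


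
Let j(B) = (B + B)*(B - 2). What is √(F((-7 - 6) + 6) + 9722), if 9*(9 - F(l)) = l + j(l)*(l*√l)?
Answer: √(87586 + 882*I*√7)/3 ≈ 98.659 + 1.314*I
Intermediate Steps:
j(B) = 2*B*(-2 + B) (j(B) = (2*B)*(-2 + B) = 2*B*(-2 + B))
F(l) = 9 - l/9 - 2*l^(5/2)*(-2 + l)/9 (F(l) = 9 - (l + (2*l*(-2 + l))*(l*√l))/9 = 9 - (l + (2*l*(-2 + l))*l^(3/2))/9 = 9 - (l + 2*l^(5/2)*(-2 + l))/9 = 9 + (-l/9 - 2*l^(5/2)*(-2 + l)/9) = 9 - l/9 - 2*l^(5/2)*(-2 + l)/9)
√(F((-7 - 6) + 6) + 9722) = √((9 - ((-7 - 6) + 6)/9 + 2*((-7 - 6) + 6)^(5/2)*(2 - ((-7 - 6) + 6))/9) + 9722) = √((9 - (-13 + 6)/9 + 2*(-13 + 6)^(5/2)*(2 - (-13 + 6))/9) + 9722) = √((9 - ⅑*(-7) + 2*(-7)^(5/2)*(2 - 1*(-7))/9) + 9722) = √((9 + 7/9 + 2*(49*I*√7)*(2 + 7)/9) + 9722) = √((9 + 7/9 + (2/9)*(49*I*√7)*9) + 9722) = √((9 + 7/9 + 98*I*√7) + 9722) = √((88/9 + 98*I*√7) + 9722) = √(87586/9 + 98*I*√7)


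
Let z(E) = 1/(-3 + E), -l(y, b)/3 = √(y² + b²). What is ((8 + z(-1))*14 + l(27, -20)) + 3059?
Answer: 6335/2 - 3*√1129 ≈ 3066.7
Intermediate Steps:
l(y, b) = -3*√(b² + y²) (l(y, b) = -3*√(y² + b²) = -3*√(b² + y²))
((8 + z(-1))*14 + l(27, -20)) + 3059 = ((8 + 1/(-3 - 1))*14 - 3*√((-20)² + 27²)) + 3059 = ((8 + 1/(-4))*14 - 3*√(400 + 729)) + 3059 = ((8 - ¼)*14 - 3*√1129) + 3059 = ((31/4)*14 - 3*√1129) + 3059 = (217/2 - 3*√1129) + 3059 = 6335/2 - 3*√1129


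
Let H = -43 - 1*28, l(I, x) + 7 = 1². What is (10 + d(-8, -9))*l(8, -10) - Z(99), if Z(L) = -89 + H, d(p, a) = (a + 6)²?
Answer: 46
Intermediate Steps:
l(I, x) = -6 (l(I, x) = -7 + 1² = -7 + 1 = -6)
H = -71 (H = -43 - 28 = -71)
d(p, a) = (6 + a)²
Z(L) = -160 (Z(L) = -89 - 71 = -160)
(10 + d(-8, -9))*l(8, -10) - Z(99) = (10 + (6 - 9)²)*(-6) - 1*(-160) = (10 + (-3)²)*(-6) + 160 = (10 + 9)*(-6) + 160 = 19*(-6) + 160 = -114 + 160 = 46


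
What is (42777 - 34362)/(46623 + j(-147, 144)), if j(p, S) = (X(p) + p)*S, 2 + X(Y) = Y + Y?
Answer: -2805/5723 ≈ -0.49013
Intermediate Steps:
X(Y) = -2 + 2*Y (X(Y) = -2 + (Y + Y) = -2 + 2*Y)
j(p, S) = S*(-2 + 3*p) (j(p, S) = ((-2 + 2*p) + p)*S = (-2 + 3*p)*S = S*(-2 + 3*p))
(42777 - 34362)/(46623 + j(-147, 144)) = (42777 - 34362)/(46623 + 144*(-2 + 3*(-147))) = 8415/(46623 + 144*(-2 - 441)) = 8415/(46623 + 144*(-443)) = 8415/(46623 - 63792) = 8415/(-17169) = 8415*(-1/17169) = -2805/5723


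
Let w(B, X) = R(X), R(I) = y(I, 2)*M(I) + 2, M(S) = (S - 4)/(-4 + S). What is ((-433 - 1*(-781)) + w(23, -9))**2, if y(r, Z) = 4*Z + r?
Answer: 121801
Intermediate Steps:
y(r, Z) = r + 4*Z
M(S) = 1 (M(S) = (-4 + S)/(-4 + S) = 1)
R(I) = 10 + I (R(I) = (I + 4*2)*1 + 2 = (I + 8)*1 + 2 = (8 + I)*1 + 2 = (8 + I) + 2 = 10 + I)
w(B, X) = 10 + X
((-433 - 1*(-781)) + w(23, -9))**2 = ((-433 - 1*(-781)) + (10 - 9))**2 = ((-433 + 781) + 1)**2 = (348 + 1)**2 = 349**2 = 121801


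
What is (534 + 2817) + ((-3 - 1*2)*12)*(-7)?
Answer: 3771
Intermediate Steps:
(534 + 2817) + ((-3 - 1*2)*12)*(-7) = 3351 + ((-3 - 2)*12)*(-7) = 3351 - 5*12*(-7) = 3351 - 60*(-7) = 3351 + 420 = 3771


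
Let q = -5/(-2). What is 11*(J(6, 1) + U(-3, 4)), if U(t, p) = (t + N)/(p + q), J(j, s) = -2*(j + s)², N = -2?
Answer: -14124/13 ≈ -1086.5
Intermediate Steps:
q = 5/2 (q = -5*(-½) = 5/2 ≈ 2.5000)
U(t, p) = (-2 + t)/(5/2 + p) (U(t, p) = (t - 2)/(p + 5/2) = (-2 + t)/(5/2 + p))
11*(J(6, 1) + U(-3, 4)) = 11*(-2*(6 + 1)² + 2*(-2 - 3)/(5 + 2*4)) = 11*(-2*7² + 2*(-5)/(5 + 8)) = 11*(-2*49 + 2*(-5)/13) = 11*(-98 + 2*(1/13)*(-5)) = 11*(-98 - 10/13) = 11*(-1284/13) = -14124/13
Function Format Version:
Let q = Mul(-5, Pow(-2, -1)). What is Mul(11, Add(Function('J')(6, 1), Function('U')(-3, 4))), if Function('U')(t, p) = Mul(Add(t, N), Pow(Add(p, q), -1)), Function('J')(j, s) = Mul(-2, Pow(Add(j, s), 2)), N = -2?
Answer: Rational(-14124, 13) ≈ -1086.5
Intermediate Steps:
q = Rational(5, 2) (q = Mul(-5, Rational(-1, 2)) = Rational(5, 2) ≈ 2.5000)
Function('U')(t, p) = Mul(Pow(Add(Rational(5, 2), p), -1), Add(-2, t)) (Function('U')(t, p) = Mul(Add(t, -2), Pow(Add(p, Rational(5, 2)), -1)) = Mul(Add(-2, t), Pow(Add(Rational(5, 2), p), -1)) = Mul(Pow(Add(Rational(5, 2), p), -1), Add(-2, t)))
Mul(11, Add(Function('J')(6, 1), Function('U')(-3, 4))) = Mul(11, Add(Mul(-2, Pow(Add(6, 1), 2)), Mul(2, Pow(Add(5, Mul(2, 4)), -1), Add(-2, -3)))) = Mul(11, Add(Mul(-2, Pow(7, 2)), Mul(2, Pow(Add(5, 8), -1), -5))) = Mul(11, Add(Mul(-2, 49), Mul(2, Pow(13, -1), -5))) = Mul(11, Add(-98, Mul(2, Rational(1, 13), -5))) = Mul(11, Add(-98, Rational(-10, 13))) = Mul(11, Rational(-1284, 13)) = Rational(-14124, 13)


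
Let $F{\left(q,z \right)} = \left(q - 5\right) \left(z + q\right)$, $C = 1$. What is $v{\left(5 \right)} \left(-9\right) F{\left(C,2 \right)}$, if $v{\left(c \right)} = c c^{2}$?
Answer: $13500$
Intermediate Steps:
$v{\left(c \right)} = c^{3}$
$F{\left(q,z \right)} = \left(-5 + q\right) \left(q + z\right)$
$v{\left(5 \right)} \left(-9\right) F{\left(C,2 \right)} = 5^{3} \left(-9\right) \left(1^{2} - 5 - 10 + 1 \cdot 2\right) = 125 \left(-9\right) \left(1 - 5 - 10 + 2\right) = \left(-1125\right) \left(-12\right) = 13500$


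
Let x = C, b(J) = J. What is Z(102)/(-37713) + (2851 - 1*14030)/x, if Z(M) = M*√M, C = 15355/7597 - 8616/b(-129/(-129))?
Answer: 84926863/65440397 - 34*√102/12571 ≈ 1.2705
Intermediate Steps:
C = -65440397/7597 (C = 15355/7597 - 8616/((-129/(-129))) = 15355*(1/7597) - 8616/((-129*(-1/129))) = 15355/7597 - 8616/1 = 15355/7597 - 8616*1 = 15355/7597 - 8616 = -65440397/7597 ≈ -8614.0)
x = -65440397/7597 ≈ -8614.0
Z(M) = M^(3/2)
Z(102)/(-37713) + (2851 - 1*14030)/x = 102^(3/2)/(-37713) + (2851 - 1*14030)/(-65440397/7597) = (102*√102)*(-1/37713) + (2851 - 14030)*(-7597/65440397) = -34*√102/12571 - 11179*(-7597/65440397) = -34*√102/12571 + 84926863/65440397 = 84926863/65440397 - 34*√102/12571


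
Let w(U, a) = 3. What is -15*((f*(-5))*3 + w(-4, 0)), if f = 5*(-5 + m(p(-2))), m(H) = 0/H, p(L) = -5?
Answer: -5670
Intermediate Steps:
m(H) = 0
f = -25 (f = 5*(-5 + 0) = 5*(-5) = -25)
-15*((f*(-5))*3 + w(-4, 0)) = -15*(-25*(-5)*3 + 3) = -15*(125*3 + 3) = -15*(375 + 3) = -15*378 = -5670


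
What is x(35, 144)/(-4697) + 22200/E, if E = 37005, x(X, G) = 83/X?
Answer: 243099839/405562465 ≈ 0.59941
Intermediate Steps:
x(35, 144)/(-4697) + 22200/E = (83/35)/(-4697) + 22200/37005 = (83*(1/35))*(-1/4697) + 22200*(1/37005) = (83/35)*(-1/4697) + 1480/2467 = -83/164395 + 1480/2467 = 243099839/405562465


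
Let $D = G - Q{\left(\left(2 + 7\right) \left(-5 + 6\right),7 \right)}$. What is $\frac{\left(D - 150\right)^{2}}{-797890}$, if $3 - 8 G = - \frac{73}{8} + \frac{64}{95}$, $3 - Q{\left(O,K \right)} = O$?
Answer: $- \frac{751371711489}{29495120896000} \approx -0.025474$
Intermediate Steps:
$Q{\left(O,K \right)} = 3 - O$
$G = \frac{8703}{6080}$ ($G = \frac{3}{8} - \frac{- \frac{73}{8} + \frac{64}{95}}{8} = \frac{3}{8} - - \frac{6423}{6080} = \frac{3}{8} + \frac{6423}{6080} = \frac{8703}{6080} \approx 1.4314$)
$D = \frac{45183}{6080}$ ($D = \frac{8703}{6080} - \left(3 - \left(2 + 7\right) \left(-5 + 6\right)\right) = \frac{8703}{6080} - \left(3 - 9 \cdot 1\right) = \frac{8703}{6080} - \left(3 - 9\right) = \frac{8703}{6080} - -6 = \frac{8703}{6080} + 6 = \frac{45183}{6080} \approx 7.4314$)
$\frac{\left(D - 150\right)^{2}}{-797890} = \frac{\left(\frac{45183}{6080} - 150\right)^{2}}{-797890} = \left(- \frac{866817}{6080}\right)^{2} \left(- \frac{1}{797890}\right) = \frac{751371711489}{36966400} \left(- \frac{1}{797890}\right) = - \frac{751371711489}{29495120896000}$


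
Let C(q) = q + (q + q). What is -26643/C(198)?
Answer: -8881/198 ≈ -44.854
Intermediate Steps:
C(q) = 3*q (C(q) = q + 2*q = 3*q)
-26643/C(198) = -26643/(3*198) = -26643/594 = -26643*1/594 = -8881/198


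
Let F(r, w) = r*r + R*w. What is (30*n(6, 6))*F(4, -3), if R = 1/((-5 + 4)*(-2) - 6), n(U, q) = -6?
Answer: -3015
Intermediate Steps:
R = -1/4 (R = 1/(-1*(-2) - 6) = 1/(2 - 6) = 1/(-4) = -1/4 ≈ -0.25000)
F(r, w) = r**2 - w/4 (F(r, w) = r*r - w/4 = r**2 - w/4)
(30*n(6, 6))*F(4, -3) = (30*(-6))*(4**2 - 1/4*(-3)) = -180*(16 + 3/4) = -180*67/4 = -3015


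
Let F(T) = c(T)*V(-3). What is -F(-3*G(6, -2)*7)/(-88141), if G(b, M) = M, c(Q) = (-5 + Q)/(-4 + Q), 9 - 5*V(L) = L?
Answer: 222/8373395 ≈ 2.6513e-5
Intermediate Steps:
V(L) = 9/5 - L/5
c(Q) = (-5 + Q)/(-4 + Q)
F(T) = 12*(-5 + T)/(5*(-4 + T)) (F(T) = ((-5 + T)/(-4 + T))*(9/5 - ⅕*(-3)) = ((-5 + T)/(-4 + T))*(9/5 + ⅗) = ((-5 + T)/(-4 + T))*(12/5) = 12*(-5 + T)/(5*(-4 + T)))
-F(-3*G(6, -2)*7)/(-88141) = -12*(-5 - 3*(-2)*7)/(5*(-4 - 3*(-2)*7))/(-88141) = -12*(-5 + 6*7)/(5*(-4 + 6*7))*(-1/88141) = -12*(-5 + 42)/(5*(-4 + 42))*(-1/88141) = -12*37/(5*38)*(-1/88141) = -1*222/95*(-1/88141) = -222/95*(-1/88141) = 222/8373395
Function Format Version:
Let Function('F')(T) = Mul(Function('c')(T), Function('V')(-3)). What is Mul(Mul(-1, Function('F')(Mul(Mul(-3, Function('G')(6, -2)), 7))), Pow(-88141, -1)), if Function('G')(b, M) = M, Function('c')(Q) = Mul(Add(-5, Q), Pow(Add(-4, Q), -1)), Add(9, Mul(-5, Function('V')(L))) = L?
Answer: Rational(222, 8373395) ≈ 2.6513e-5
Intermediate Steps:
Function('V')(L) = Add(Rational(9, 5), Mul(Rational(-1, 5), L))
Function('c')(Q) = Mul(Pow(Add(-4, Q), -1), Add(-5, Q))
Function('F')(T) = Mul(Rational(12, 5), Pow(Add(-4, T), -1), Add(-5, T)) (Function('F')(T) = Mul(Mul(Pow(Add(-4, T), -1), Add(-5, T)), Add(Rational(9, 5), Mul(Rational(-1, 5), -3))) = Mul(Mul(Pow(Add(-4, T), -1), Add(-5, T)), Add(Rational(9, 5), Rational(3, 5))) = Mul(Mul(Pow(Add(-4, T), -1), Add(-5, T)), Rational(12, 5)) = Mul(Rational(12, 5), Pow(Add(-4, T), -1), Add(-5, T)))
Mul(Mul(-1, Function('F')(Mul(Mul(-3, Function('G')(6, -2)), 7))), Pow(-88141, -1)) = Mul(Mul(-1, Mul(Rational(12, 5), Pow(Add(-4, Mul(Mul(-3, -2), 7)), -1), Add(-5, Mul(Mul(-3, -2), 7)))), Pow(-88141, -1)) = Mul(Mul(-1, Mul(Rational(12, 5), Pow(Add(-4, Mul(6, 7)), -1), Add(-5, Mul(6, 7)))), Rational(-1, 88141)) = Mul(Mul(-1, Mul(Rational(12, 5), Pow(Add(-4, 42), -1), Add(-5, 42))), Rational(-1, 88141)) = Mul(Mul(-1, Mul(Rational(12, 5), Pow(38, -1), 37)), Rational(-1, 88141)) = Mul(Mul(-1, Mul(Rational(12, 5), Rational(1, 38), 37)), Rational(-1, 88141)) = Mul(Mul(-1, Rational(222, 95)), Rational(-1, 88141)) = Mul(Rational(-222, 95), Rational(-1, 88141)) = Rational(222, 8373395)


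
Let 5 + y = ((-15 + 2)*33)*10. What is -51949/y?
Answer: 51949/4295 ≈ 12.095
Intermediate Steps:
y = -4295 (y = -5 + ((-15 + 2)*33)*10 = -5 - 13*33*10 = -5 - 429*10 = -5 - 4290 = -4295)
-51949/y = -51949/(-4295) = -51949*(-1/4295) = 51949/4295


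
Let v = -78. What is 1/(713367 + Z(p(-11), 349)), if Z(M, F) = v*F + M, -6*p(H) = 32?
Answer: 3/2058419 ≈ 1.4574e-6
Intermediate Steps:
p(H) = -16/3 (p(H) = -⅙*32 = -16/3)
Z(M, F) = M - 78*F (Z(M, F) = -78*F + M = M - 78*F)
1/(713367 + Z(p(-11), 349)) = 1/(713367 + (-16/3 - 78*349)) = 1/(713367 + (-16/3 - 27222)) = 1/(713367 - 81682/3) = 1/(2058419/3) = 3/2058419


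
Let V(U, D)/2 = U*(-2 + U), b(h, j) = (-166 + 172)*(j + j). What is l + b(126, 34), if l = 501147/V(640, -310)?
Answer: 333690267/816640 ≈ 408.61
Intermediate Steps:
b(h, j) = 12*j (b(h, j) = 6*(2*j) = 12*j)
V(U, D) = 2*U*(-2 + U) (V(U, D) = 2*(U*(-2 + U)) = 2*U*(-2 + U))
l = 501147/816640 (l = 501147/((2*640*(-2 + 640))) = 501147/((2*640*638)) = 501147/816640 ≈ 0.61367)
l + b(126, 34) = 501147/816640 + 12*34 = 501147/816640 + 408 = 333690267/816640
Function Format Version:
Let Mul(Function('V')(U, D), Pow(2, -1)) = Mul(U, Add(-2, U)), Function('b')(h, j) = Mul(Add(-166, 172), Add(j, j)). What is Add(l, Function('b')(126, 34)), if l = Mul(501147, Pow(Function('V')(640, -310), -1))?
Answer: Rational(333690267, 816640) ≈ 408.61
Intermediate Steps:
Function('b')(h, j) = Mul(12, j) (Function('b')(h, j) = Mul(6, Mul(2, j)) = Mul(12, j))
Function('V')(U, D) = Mul(2, U, Add(-2, U)) (Function('V')(U, D) = Mul(2, Mul(U, Add(-2, U))) = Mul(2, U, Add(-2, U)))
l = Rational(501147, 816640) (l = Mul(501147, Pow(Mul(2, 640, Add(-2, 640)), -1)) = Mul(501147, Pow(Mul(2, 640, 638), -1)) = Mul(501147, Pow(816640, -1)) = Mul(501147, Rational(1, 816640)) = Rational(501147, 816640) ≈ 0.61367)
Add(l, Function('b')(126, 34)) = Add(Rational(501147, 816640), Mul(12, 34)) = Add(Rational(501147, 816640), 408) = Rational(333690267, 816640)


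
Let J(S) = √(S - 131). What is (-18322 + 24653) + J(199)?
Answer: 6331 + 2*√17 ≈ 6339.3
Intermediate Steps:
J(S) = √(-131 + S)
(-18322 + 24653) + J(199) = (-18322 + 24653) + √(-131 + 199) = 6331 + √68 = 6331 + 2*√17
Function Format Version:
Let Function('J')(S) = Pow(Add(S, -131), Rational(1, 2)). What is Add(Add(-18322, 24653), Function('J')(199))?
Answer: Add(6331, Mul(2, Pow(17, Rational(1, 2)))) ≈ 6339.3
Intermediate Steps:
Function('J')(S) = Pow(Add(-131, S), Rational(1, 2))
Add(Add(-18322, 24653), Function('J')(199)) = Add(Add(-18322, 24653), Pow(Add(-131, 199), Rational(1, 2))) = Add(6331, Pow(68, Rational(1, 2))) = Add(6331, Mul(2, Pow(17, Rational(1, 2))))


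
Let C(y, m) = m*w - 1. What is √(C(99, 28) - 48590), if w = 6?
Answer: I*√48423 ≈ 220.05*I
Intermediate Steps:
C(y, m) = -1 + 6*m (C(y, m) = m*6 - 1 = 6*m - 1 = -1 + 6*m)
√(C(99, 28) - 48590) = √((-1 + 6*28) - 48590) = √((-1 + 168) - 48590) = √(167 - 48590) = √(-48423) = I*√48423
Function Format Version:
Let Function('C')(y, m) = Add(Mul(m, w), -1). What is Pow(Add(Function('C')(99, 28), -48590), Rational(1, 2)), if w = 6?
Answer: Mul(I, Pow(48423, Rational(1, 2))) ≈ Mul(220.05, I)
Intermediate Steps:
Function('C')(y, m) = Add(-1, Mul(6, m)) (Function('C')(y, m) = Add(Mul(m, 6), -1) = Add(Mul(6, m), -1) = Add(-1, Mul(6, m)))
Pow(Add(Function('C')(99, 28), -48590), Rational(1, 2)) = Pow(Add(Add(-1, Mul(6, 28)), -48590), Rational(1, 2)) = Pow(Add(Add(-1, 168), -48590), Rational(1, 2)) = Pow(Add(167, -48590), Rational(1, 2)) = Pow(-48423, Rational(1, 2)) = Mul(I, Pow(48423, Rational(1, 2)))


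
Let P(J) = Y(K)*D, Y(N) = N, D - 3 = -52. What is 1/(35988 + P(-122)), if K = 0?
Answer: 1/35988 ≈ 2.7787e-5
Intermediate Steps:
D = -49 (D = 3 - 52 = -49)
P(J) = 0 (P(J) = 0*(-49) = 0)
1/(35988 + P(-122)) = 1/(35988 + 0) = 1/35988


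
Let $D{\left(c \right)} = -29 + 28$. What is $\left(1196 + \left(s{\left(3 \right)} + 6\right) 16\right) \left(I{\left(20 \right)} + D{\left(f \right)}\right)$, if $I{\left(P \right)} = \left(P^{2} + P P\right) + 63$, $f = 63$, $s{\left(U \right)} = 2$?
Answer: $1141288$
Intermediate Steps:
$I{\left(P \right)} = 63 + 2 P^{2}$ ($I{\left(P \right)} = \left(P^{2} + P^{2}\right) + 63 = 2 P^{2} + 63 = 63 + 2 P^{2}$)
$D{\left(c \right)} = -1$
$\left(1196 + \left(s{\left(3 \right)} + 6\right) 16\right) \left(I{\left(20 \right)} + D{\left(f \right)}\right) = \left(1196 + \left(2 + 6\right) 16\right) \left(\left(63 + 2 \cdot 20^{2}\right) - 1\right) = \left(1196 + 8 \cdot 16\right) \left(\left(63 + 2 \cdot 400\right) - 1\right) = \left(1196 + 128\right) \left(\left(63 + 800\right) - 1\right) = 1324 \left(863 - 1\right) = 1324 \cdot 862 = 1141288$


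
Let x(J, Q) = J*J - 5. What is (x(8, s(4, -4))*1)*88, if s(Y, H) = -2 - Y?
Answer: 5192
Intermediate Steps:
x(J, Q) = -5 + J² (x(J, Q) = J² - 5 = -5 + J²)
(x(8, s(4, -4))*1)*88 = ((-5 + 8²)*1)*88 = ((-5 + 64)*1)*88 = (59*1)*88 = 59*88 = 5192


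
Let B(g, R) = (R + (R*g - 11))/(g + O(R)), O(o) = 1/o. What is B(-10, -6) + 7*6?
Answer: 2304/61 ≈ 37.771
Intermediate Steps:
B(g, R) = (-11 + R + R*g)/(g + 1/R) (B(g, R) = (R + (R*g - 11))/(g + 1/R) = (R + (-11 + R*g))/(g + 1/R) = (-11 + R + R*g)/(g + 1/R))
B(-10, -6) + 7*6 = -6*(-11 - 6 - 6*(-10))/(1 - 6*(-10)) + 7*6 = -6*(-11 - 6 + 60)/(1 + 60) + 42 = -6*43/61 + 42 = -6*1/61*43 + 42 = -258/61 + 42 = 2304/61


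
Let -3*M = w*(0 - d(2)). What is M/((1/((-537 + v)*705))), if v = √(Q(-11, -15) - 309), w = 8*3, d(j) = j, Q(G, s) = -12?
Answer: -6057360 + 11280*I*√321 ≈ -6.0574e+6 + 2.021e+5*I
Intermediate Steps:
w = 24
v = I*√321 (v = √(-12 - 309) = √(-321) = I*√321 ≈ 17.916*I)
M = 16 (M = -8*(0 - 1*2) = -8*(0 - 2) = -8*(-2) = -⅓*(-48) = 16)
M/((1/((-537 + v)*705))) = 16/((1/(-537 + I*√321*705))) = 16/(((1/705)/(-537 + I*√321))) = 16/((1/(705*(-537 + I*√321)))) = 16*(-378585 + 705*I*√321) = -6057360 + 11280*I*√321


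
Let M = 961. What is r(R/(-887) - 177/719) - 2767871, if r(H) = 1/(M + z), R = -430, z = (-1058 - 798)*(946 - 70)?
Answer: -4497499748546/1624895 ≈ -2.7679e+6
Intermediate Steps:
z = -1625856 (z = -1856*876 = -1625856)
r(H) = -1/1624895 (r(H) = 1/(961 - 1625856) = 1/(-1624895) = -1/1624895)
r(R/(-887) - 177/719) - 2767871 = -1/1624895 - 2767871 = -4497499748546/1624895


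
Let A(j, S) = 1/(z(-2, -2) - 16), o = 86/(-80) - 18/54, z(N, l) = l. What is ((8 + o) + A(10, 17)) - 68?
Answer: -22127/360 ≈ -61.464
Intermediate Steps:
o = -169/120 (o = 86*(-1/80) - 18*1/54 = -43/40 - ⅓ = -169/120 ≈ -1.4083)
A(j, S) = -1/18 (A(j, S) = 1/(-2 - 16) = 1/(-18) = -1/18)
((8 + o) + A(10, 17)) - 68 = ((8 - 169/120) - 1/18) - 68 = (791/120 - 1/18) - 68 = 2353/360 - 68 = -22127/360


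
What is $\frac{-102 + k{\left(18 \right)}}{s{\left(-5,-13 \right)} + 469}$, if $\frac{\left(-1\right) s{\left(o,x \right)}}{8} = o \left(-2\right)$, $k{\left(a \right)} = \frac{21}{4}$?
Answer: $- \frac{387}{1556} \approx -0.24871$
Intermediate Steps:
$k{\left(a \right)} = \frac{21}{4}$ ($k{\left(a \right)} = 21 \cdot \frac{1}{4} = \frac{21}{4}$)
$s{\left(o,x \right)} = 16 o$ ($s{\left(o,x \right)} = - 8 o \left(-2\right) = - 8 \left(- 2 o\right) = 16 o$)
$\frac{-102 + k{\left(18 \right)}}{s{\left(-5,-13 \right)} + 469} = \frac{-102 + \frac{21}{4}}{16 \left(-5\right) + 469} = - \frac{387}{4 \left(-80 + 469\right)} = - \frac{387}{4 \cdot 389} = \left(- \frac{387}{4}\right) \frac{1}{389} = - \frac{387}{1556}$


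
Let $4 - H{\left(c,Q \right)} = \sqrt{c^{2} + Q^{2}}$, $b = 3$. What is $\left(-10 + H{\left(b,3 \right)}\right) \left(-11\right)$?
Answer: $66 + 33 \sqrt{2} \approx 112.67$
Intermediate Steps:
$H{\left(c,Q \right)} = 4 - \sqrt{Q^{2} + c^{2}}$ ($H{\left(c,Q \right)} = 4 - \sqrt{c^{2} + Q^{2}} = 4 - \sqrt{Q^{2} + c^{2}}$)
$\left(-10 + H{\left(b,3 \right)}\right) \left(-11\right) = \left(-10 + \left(4 - \sqrt{3^{2} + 3^{2}}\right)\right) \left(-11\right) = \left(-10 + \left(4 - \sqrt{9 + 9}\right)\right) \left(-11\right) = \left(-10 + \left(4 - \sqrt{18}\right)\right) \left(-11\right) = \left(-10 + \left(4 - 3 \sqrt{2}\right)\right) \left(-11\right) = \left(-6 - 3 \sqrt{2}\right) \left(-11\right) = 66 + 33 \sqrt{2}$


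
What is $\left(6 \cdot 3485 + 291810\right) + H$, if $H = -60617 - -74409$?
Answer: $326512$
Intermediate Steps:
$H = 13792$ ($H = -60617 + 74409 = 13792$)
$\left(6 \cdot 3485 + 291810\right) + H = \left(6 \cdot 3485 + 291810\right) + 13792 = \left(20910 + 291810\right) + 13792 = 312720 + 13792 = 326512$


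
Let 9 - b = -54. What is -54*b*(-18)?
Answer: 61236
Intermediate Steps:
b = 63 (b = 9 - 1*(-54) = 9 + 54 = 63)
-54*b*(-18) = -54*63*(-18) = -3402*(-18) = 61236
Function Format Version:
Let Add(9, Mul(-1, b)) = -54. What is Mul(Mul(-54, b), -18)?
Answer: 61236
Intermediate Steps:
b = 63 (b = Add(9, Mul(-1, -54)) = Add(9, 54) = 63)
Mul(Mul(-54, b), -18) = Mul(Mul(-54, 63), -18) = Mul(-3402, -18) = 61236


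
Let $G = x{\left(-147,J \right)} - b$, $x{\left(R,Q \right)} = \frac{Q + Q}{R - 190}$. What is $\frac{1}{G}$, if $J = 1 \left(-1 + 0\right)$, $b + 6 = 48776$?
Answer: $- \frac{337}{16435488} \approx -2.0504 \cdot 10^{-5}$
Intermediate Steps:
$b = 48770$ ($b = -6 + 48776 = 48770$)
$J = -1$ ($J = 1 \left(-1\right) = -1$)
$x{\left(R,Q \right)} = \frac{2 Q}{-190 + R}$
$G = - \frac{16435488}{337}$ ($G = 2 \left(-1\right) \frac{1}{-190 - 147} - 48770 = 2 \left(-1\right) \frac{1}{-337} - 48770 = 2 \left(-1\right) \left(- \frac{1}{337}\right) - 48770 = \frac{2}{337} - 48770 = - \frac{16435488}{337} \approx -48770.0$)
$\frac{1}{G} = \frac{1}{- \frac{16435488}{337}} = - \frac{337}{16435488}$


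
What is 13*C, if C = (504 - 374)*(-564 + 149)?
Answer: -701350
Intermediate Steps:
C = -53950 (C = 130*(-415) = -53950)
13*C = 13*(-53950) = -701350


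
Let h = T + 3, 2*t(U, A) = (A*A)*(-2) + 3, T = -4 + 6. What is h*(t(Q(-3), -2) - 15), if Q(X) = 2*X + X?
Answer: -175/2 ≈ -87.500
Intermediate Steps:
Q(X) = 3*X
T = 2
t(U, A) = 3/2 - A² (t(U, A) = ((A*A)*(-2) + 3)/2 = (A²*(-2) + 3)/2 = (-2*A² + 3)/2 = (3 - 2*A²)/2 = 3/2 - A²)
h = 5 (h = 2 + 3 = 5)
h*(t(Q(-3), -2) - 15) = 5*((3/2 - 1*(-2)²) - 15) = 5*((3/2 - 1*4) - 15) = 5*((3/2 - 4) - 15) = 5*(-5/2 - 15) = 5*(-35/2) = -175/2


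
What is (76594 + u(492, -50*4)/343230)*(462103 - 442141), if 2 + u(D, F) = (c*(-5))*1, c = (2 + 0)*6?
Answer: 87464695922466/57205 ≈ 1.5290e+9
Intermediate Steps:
c = 12 (c = 2*6 = 12)
u(D, F) = -62 (u(D, F) = -2 + (12*(-5))*1 = -2 - 60*1 = -2 - 60 = -62)
(76594 + u(492, -50*4)/343230)*(462103 - 442141) = (76594 - 62/343230)*(462103 - 442141) = (76594 - 62*1/343230)*19962 = (76594 - 31/171615)*19962 = (13144679279/171615)*19962 = 87464695922466/57205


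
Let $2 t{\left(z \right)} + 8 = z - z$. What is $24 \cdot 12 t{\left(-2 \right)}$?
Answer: $-1152$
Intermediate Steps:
$t{\left(z \right)} = -4$ ($t{\left(z \right)} = -4 + \frac{z - z}{2} = -4 + \frac{1}{2} \cdot 0 = -4 + 0 = -4$)
$24 \cdot 12 t{\left(-2 \right)} = 24 \cdot 12 \left(-4\right) = 288 \left(-4\right) = -1152$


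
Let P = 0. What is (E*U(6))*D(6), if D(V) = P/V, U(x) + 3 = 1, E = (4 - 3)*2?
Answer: 0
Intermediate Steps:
E = 2 (E = 1*2 = 2)
U(x) = -2 (U(x) = -3 + 1 = -2)
D(V) = 0 (D(V) = 0/V = 0)
(E*U(6))*D(6) = (2*(-2))*0 = -4*0 = 0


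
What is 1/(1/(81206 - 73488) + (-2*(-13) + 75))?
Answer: 7718/779519 ≈ 0.0099010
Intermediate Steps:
1/(1/(81206 - 73488) + (-2*(-13) + 75)) = 1/(1/7718 + (26 + 75)) = 1/(1/7718 + 101) = 1/(779519/7718) = 7718/779519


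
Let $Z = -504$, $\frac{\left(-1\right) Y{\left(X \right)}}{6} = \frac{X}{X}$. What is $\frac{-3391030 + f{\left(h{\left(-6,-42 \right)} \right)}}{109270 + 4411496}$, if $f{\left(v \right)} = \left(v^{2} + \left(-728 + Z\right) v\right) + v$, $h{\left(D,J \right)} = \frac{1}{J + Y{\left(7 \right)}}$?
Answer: $- \frac{7812874031}{10415844864} \approx -0.7501$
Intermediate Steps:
$Y{\left(X \right)} = -6$ ($Y{\left(X \right)} = - 6 \frac{X}{X} = \left(-6\right) 1 = -6$)
$h{\left(D,J \right)} = \frac{1}{-6 + J}$ ($h{\left(D,J \right)} = \frac{1}{J - 6} = \frac{1}{-6 + J}$)
$f{\left(v \right)} = v^{2} - 1231 v$ ($f{\left(v \right)} = \left(v^{2} + \left(-728 - 504\right) v\right) + v = \left(v^{2} - 1232 v\right) + v = v^{2} - 1231 v$)
$\frac{-3391030 + f{\left(h{\left(-6,-42 \right)} \right)}}{109270 + 4411496} = \frac{-3391030 + \frac{-1231 + \frac{1}{-6 - 42}}{-6 - 42}}{109270 + 4411496} = \frac{-3391030 + \frac{-1231 + \frac{1}{-48}}{-48}}{4520766} = \left(-3391030 - \frac{-1231 - \frac{1}{48}}{48}\right) \frac{1}{4520766} = \left(-3391030 - - \frac{59089}{2304}\right) \frac{1}{4520766} = \left(-3391030 + \frac{59089}{2304}\right) \frac{1}{4520766} = \left(- \frac{7812874031}{2304}\right) \frac{1}{4520766} = - \frac{7812874031}{10415844864}$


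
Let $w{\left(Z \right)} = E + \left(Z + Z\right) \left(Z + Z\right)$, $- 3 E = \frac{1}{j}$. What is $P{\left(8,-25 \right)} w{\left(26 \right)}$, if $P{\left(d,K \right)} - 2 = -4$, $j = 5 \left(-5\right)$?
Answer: $- \frac{405602}{75} \approx -5408.0$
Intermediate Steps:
$j = -25$
$E = \frac{1}{75}$ ($E = - \frac{1}{3 \left(-25\right)} = \left(- \frac{1}{3}\right) \left(- \frac{1}{25}\right) = \frac{1}{75} \approx 0.013333$)
$P{\left(d,K \right)} = -2$ ($P{\left(d,K \right)} = 2 - 4 = -2$)
$w{\left(Z \right)} = \frac{1}{75} + 4 Z^{2}$ ($w{\left(Z \right)} = \frac{1}{75} + \left(Z + Z\right) \left(Z + Z\right) = \frac{1}{75} + 2 Z 2 Z = \frac{1}{75} + 4 Z^{2}$)
$P{\left(8,-25 \right)} w{\left(26 \right)} = - 2 \left(\frac{1}{75} + 4 \cdot 26^{2}\right) = - 2 \left(\frac{1}{75} + 4 \cdot 676\right) = - 2 \left(\frac{1}{75} + 2704\right) = \left(-2\right) \frac{202801}{75} = - \frac{405602}{75}$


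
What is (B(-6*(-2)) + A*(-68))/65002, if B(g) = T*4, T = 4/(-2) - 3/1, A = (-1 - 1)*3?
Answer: 194/32501 ≈ 0.0059690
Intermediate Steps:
A = -6 (A = -2*3 = -6)
T = -5 (T = 4*(-1/2) - 3*1 = -2 - 3 = -5)
B(g) = -20 (B(g) = -5*4 = -20)
(B(-6*(-2)) + A*(-68))/65002 = (-20 - 6*(-68))/65002 = (-20 + 408)*(1/65002) = 388*(1/65002) = 194/32501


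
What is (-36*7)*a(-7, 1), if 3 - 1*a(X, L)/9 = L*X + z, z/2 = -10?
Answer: -68040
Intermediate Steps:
z = -20 (z = 2*(-10) = -20)
a(X, L) = 207 - 9*L*X (a(X, L) = 27 - 9*(L*X - 20) = 27 - 9*(-20 + L*X) = 27 + (180 - 9*L*X) = 207 - 9*L*X)
(-36*7)*a(-7, 1) = (-36*7)*(207 - 9*1*(-7)) = -252*(207 + 63) = -252*270 = -68040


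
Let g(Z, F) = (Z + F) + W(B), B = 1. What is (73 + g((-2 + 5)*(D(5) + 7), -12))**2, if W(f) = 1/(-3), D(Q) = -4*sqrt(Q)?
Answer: 66505/9 - 1960*sqrt(5) ≈ 3006.8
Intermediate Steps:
W(f) = -1/3
g(Z, F) = -1/3 + F + Z (g(Z, F) = (Z + F) - 1/3 = (F + Z) - 1/3 = -1/3 + F + Z)
(73 + g((-2 + 5)*(D(5) + 7), -12))**2 = (73 + (-1/3 - 12 + (-2 + 5)*(-4*sqrt(5) + 7)))**2 = (73 + (-1/3 - 12 + 3*(7 - 4*sqrt(5))))**2 = (73 + (-1/3 - 12 + (21 - 12*sqrt(5))))**2 = (73 + (26/3 - 12*sqrt(5)))**2 = (245/3 - 12*sqrt(5))**2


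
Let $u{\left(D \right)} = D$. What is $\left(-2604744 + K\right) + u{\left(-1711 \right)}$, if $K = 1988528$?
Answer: $-617927$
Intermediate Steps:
$\left(-2604744 + K\right) + u{\left(-1711 \right)} = \left(-2604744 + 1988528\right) - 1711 = -616216 - 1711 = -617927$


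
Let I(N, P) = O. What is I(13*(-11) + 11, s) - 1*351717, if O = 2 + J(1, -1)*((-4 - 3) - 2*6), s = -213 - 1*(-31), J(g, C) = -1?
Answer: -351696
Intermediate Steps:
s = -182 (s = -213 + 31 = -182)
O = 21 (O = 2 - ((-4 - 3) - 2*6) = 2 - (-7 - 12) = 2 - 1*(-19) = 2 + 19 = 21)
I(N, P) = 21
I(13*(-11) + 11, s) - 1*351717 = 21 - 1*351717 = 21 - 351717 = -351696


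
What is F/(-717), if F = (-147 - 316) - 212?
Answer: 225/239 ≈ 0.94142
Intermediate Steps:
F = -675 (F = -463 - 212 = -675)
F/(-717) = -675/(-717) = -675*(-1/717) = 225/239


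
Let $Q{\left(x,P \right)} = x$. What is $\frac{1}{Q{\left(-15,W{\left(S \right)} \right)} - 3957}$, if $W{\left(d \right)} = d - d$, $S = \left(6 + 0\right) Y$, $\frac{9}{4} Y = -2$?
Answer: $- \frac{1}{3972} \approx -0.00025176$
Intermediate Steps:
$Y = - \frac{8}{9}$ ($Y = \frac{4}{9} \left(-2\right) = - \frac{8}{9} \approx -0.88889$)
$S = - \frac{16}{3}$ ($S = \left(6 + 0\right) \left(- \frac{8}{9}\right) = 6 \left(- \frac{8}{9}\right) = - \frac{16}{3} \approx -5.3333$)
$W{\left(d \right)} = 0$
$\frac{1}{Q{\left(-15,W{\left(S \right)} \right)} - 3957} = \frac{1}{-15 - 3957} = \frac{1}{-3972} = - \frac{1}{3972}$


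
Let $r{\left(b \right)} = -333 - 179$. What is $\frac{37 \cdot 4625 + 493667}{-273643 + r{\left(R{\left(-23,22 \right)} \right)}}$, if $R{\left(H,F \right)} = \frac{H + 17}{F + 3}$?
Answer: $- \frac{664792}{274155} \approx -2.4249$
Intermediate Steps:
$R{\left(H,F \right)} = \frac{17 + H}{3 + F}$
$r{\left(b \right)} = -512$ ($r{\left(b \right)} = -333 - 179 = -512$)
$\frac{37 \cdot 4625 + 493667}{-273643 + r{\left(R{\left(-23,22 \right)} \right)}} = \frac{37 \cdot 4625 + 493667}{-273643 - 512} = \frac{171125 + 493667}{-274155} = 664792 \left(- \frac{1}{274155}\right) = - \frac{664792}{274155}$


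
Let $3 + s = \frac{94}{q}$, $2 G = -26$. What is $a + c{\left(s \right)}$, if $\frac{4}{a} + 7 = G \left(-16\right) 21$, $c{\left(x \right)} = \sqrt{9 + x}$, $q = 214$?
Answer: $\frac{4}{4361} + \frac{\sqrt{73723}}{107} \approx 2.5385$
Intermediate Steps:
$G = -13$ ($G = \frac{1}{2} \left(-26\right) = -13$)
$s = - \frac{274}{107}$ ($s = -3 + \frac{94}{214} = -3 + 94 \cdot \frac{1}{214} = -3 + \frac{47}{107} = - \frac{274}{107} \approx -2.5607$)
$a = \frac{4}{4361}$ ($a = \frac{4}{-7 + \left(-13\right) \left(-16\right) 21} = \frac{4}{-7 + 208 \cdot 21} = \frac{4}{-7 + 4368} = \frac{4}{4361} \approx 0.00091722$)
$a + c{\left(s \right)} = \frac{4}{4361} + \sqrt{9 - \frac{274}{107}} = \frac{4}{4361} + \sqrt{\frac{689}{107}} = \frac{4}{4361} + \frac{\sqrt{73723}}{107}$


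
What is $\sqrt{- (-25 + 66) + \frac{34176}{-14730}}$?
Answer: $\frac{i \sqrt{261091705}}{2455} \approx 6.5818 i$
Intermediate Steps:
$\sqrt{- (-25 + 66) + \frac{34176}{-14730}} = \sqrt{\left(-1\right) 41 + 34176 \left(- \frac{1}{14730}\right)} = \sqrt{-41 - \frac{5696}{2455}} = \sqrt{- \frac{106351}{2455}} = \frac{i \sqrt{261091705}}{2455}$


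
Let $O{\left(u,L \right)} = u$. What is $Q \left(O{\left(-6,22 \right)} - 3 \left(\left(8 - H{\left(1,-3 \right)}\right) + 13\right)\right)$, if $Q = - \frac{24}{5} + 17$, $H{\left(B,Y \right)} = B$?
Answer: $- \frac{4026}{5} \approx -805.2$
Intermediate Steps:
$Q = \frac{61}{5}$ ($Q = \left(-24\right) \frac{1}{5} + 17 = - \frac{24}{5} + 17 = \frac{61}{5} \approx 12.2$)
$Q \left(O{\left(-6,22 \right)} - 3 \left(\left(8 - H{\left(1,-3 \right)}\right) + 13\right)\right) = \frac{61 \left(-6 - 3 \left(\left(8 - 1\right) + 13\right)\right)}{5} = \frac{61 \left(-6 - 3 \left(7 + 13\right)\right)}{5} = \frac{61 \left(-6 - 60\right)}{5} = \frac{61}{5} \left(-66\right) = - \frac{4026}{5}$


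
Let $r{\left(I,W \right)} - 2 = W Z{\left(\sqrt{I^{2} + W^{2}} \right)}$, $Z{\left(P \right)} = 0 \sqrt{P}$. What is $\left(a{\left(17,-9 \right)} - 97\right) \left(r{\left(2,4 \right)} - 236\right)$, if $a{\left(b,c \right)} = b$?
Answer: $18720$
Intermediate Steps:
$Z{\left(P \right)} = 0$
$r{\left(I,W \right)} = 2$ ($r{\left(I,W \right)} = 2 + W 0 = 2 + 0 = 2$)
$\left(a{\left(17,-9 \right)} - 97\right) \left(r{\left(2,4 \right)} - 236\right) = \left(17 - 97\right) \left(2 - 236\right) = \left(-80\right) \left(-234\right) = 18720$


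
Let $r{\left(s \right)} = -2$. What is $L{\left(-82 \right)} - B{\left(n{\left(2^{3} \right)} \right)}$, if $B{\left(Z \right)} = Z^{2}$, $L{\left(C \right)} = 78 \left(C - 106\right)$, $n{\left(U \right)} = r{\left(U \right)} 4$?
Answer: $-14728$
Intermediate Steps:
$n{\left(U \right)} = -8$ ($n{\left(U \right)} = \left(-2\right) 4 = -8$)
$L{\left(C \right)} = -8268 + 78 C$ ($L{\left(C \right)} = 78 \left(-106 + C\right) = -8268 + 78 C$)
$L{\left(-82 \right)} - B{\left(n{\left(2^{3} \right)} \right)} = \left(-8268 + 78 \left(-82\right)\right) - \left(-8\right)^{2} = \left(-8268 - 6396\right) - 64 = -14664 - 64 = -14728$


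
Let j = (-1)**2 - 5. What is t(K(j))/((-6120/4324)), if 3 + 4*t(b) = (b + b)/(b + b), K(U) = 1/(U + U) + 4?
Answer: 1081/3060 ≈ 0.35327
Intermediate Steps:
j = -4 (j = 1 - 5 = -4)
K(U) = 4 + 1/(2*U) (K(U) = 1/(2*U) + 4 = 4 + 1/(2*U))
t(b) = -1/2 (t(b) = -3/4 + ((b + b)/(b + b))/4 = -3/4 + ((2*b)/((2*b)))/4 = -3/4 + ((2*b)*(1/(2*b)))/4 = -3/4 + (1/4)*1 = -3/4 + 1/4 = -1/2)
t(K(j))/((-6120/4324)) = -1/(2*((-6120/4324))) = -1/(2*((-6120*1/4324))) = -1/(2*(-1530/1081)) = -1/2*(-1081/1530) = 1081/3060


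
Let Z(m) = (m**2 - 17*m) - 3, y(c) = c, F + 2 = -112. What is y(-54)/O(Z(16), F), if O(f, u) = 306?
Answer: -3/17 ≈ -0.17647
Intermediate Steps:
F = -114 (F = -2 - 112 = -114)
Z(m) = -3 + m**2 - 17*m
y(-54)/O(Z(16), F) = -54/306 = -54*1/306 = -3/17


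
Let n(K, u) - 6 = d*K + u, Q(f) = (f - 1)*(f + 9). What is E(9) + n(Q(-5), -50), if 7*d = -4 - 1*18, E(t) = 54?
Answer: 598/7 ≈ 85.429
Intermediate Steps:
Q(f) = (-1 + f)*(9 + f)
d = -22/7 (d = (-4 - 1*18)/7 = (-4 - 18)/7 = (1/7)*(-22) = -22/7 ≈ -3.1429)
n(K, u) = 6 + u - 22*K/7 (n(K, u) = 6 + (-22*K/7 + u) = 6 + (u - 22*K/7) = 6 + u - 22*K/7)
E(9) + n(Q(-5), -50) = 54 + (6 - 50 - 22*(-9 + (-5)**2 + 8*(-5))/7) = 54 + (6 - 50 - 22*(-9 + 25 - 40)/7) = 54 + (6 - 50 - 22/7*(-24)) = 54 + (6 - 50 + 528/7) = 54 + 220/7 = 598/7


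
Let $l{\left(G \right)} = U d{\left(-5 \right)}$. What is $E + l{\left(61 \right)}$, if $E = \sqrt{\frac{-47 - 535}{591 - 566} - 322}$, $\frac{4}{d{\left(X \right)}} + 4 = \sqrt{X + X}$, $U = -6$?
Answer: $\frac{48}{13} + \frac{2 i \sqrt{2158}}{5} + \frac{12 i \sqrt{10}}{13} \approx 3.6923 + 21.501 i$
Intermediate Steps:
$d{\left(X \right)} = \frac{4}{-4 + \sqrt{2} \sqrt{X}}$ ($d{\left(X \right)} = \frac{4}{-4 + \sqrt{X + X}} = \frac{4}{-4 + \sqrt{2 X}} = \frac{4}{-4 + \sqrt{2} \sqrt{X}}$)
$E = \frac{2 i \sqrt{2158}}{5}$ ($E = \sqrt{- \frac{582}{25} - 322} = \sqrt{- \frac{8632}{25}} = \frac{2 i \sqrt{2158}}{5} \approx 18.582 i$)
$l{\left(G \right)} = - \frac{24}{-4 + i \sqrt{10}}$ ($l{\left(G \right)} = - 6 \frac{4}{-4 + \sqrt{2} \sqrt{-5}} = - 6 \frac{4}{-4 + \sqrt{2} i \sqrt{5}} = - 6 \frac{4}{-4 + i \sqrt{10}} = - \frac{24}{-4 + i \sqrt{10}}$)
$E + l{\left(61 \right)} = \frac{2 i \sqrt{2158}}{5} + \left(\frac{48}{13} + \frac{12 i \sqrt{10}}{13}\right) = \frac{48}{13} + \frac{2 i \sqrt{2158}}{5} + \frac{12 i \sqrt{10}}{13}$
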